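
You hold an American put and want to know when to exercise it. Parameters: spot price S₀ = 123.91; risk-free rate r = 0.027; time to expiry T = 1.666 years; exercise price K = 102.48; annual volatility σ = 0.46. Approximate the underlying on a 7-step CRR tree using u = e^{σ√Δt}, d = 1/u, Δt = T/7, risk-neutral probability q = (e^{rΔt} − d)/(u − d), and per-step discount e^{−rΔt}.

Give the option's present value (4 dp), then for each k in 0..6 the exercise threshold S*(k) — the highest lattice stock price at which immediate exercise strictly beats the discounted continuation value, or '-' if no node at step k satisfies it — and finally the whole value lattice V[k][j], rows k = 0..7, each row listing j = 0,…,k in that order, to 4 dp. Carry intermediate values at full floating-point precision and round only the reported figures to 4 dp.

price = 14.9804
boundary = - - - - 50.4967 63.2009 79.1015
tree:
14.9804
21.5131 7.4718
30.0106 11.7749 2.4923
40.3888 18.1697 4.3843 0.2917
51.9833 27.2565 7.6881 0.5420 0.0000
62.1339 39.2791 13.4337 1.0072 0.0000 0.0000
70.2440 51.9833 23.3785 1.8715 0.0000 0.0000 0.0000
76.7239 62.1339 39.2791 3.4777 0.0000 0.0000 0.0000 0.0000

Δt=0.23800  u=1.25159  d=0.79899  q=0.45837  discount=0.99359
step 7 (expiry): payoffs max(K−S,0) = 76.7239 62.1339 39.2791 3.4777 0.0000 0.0000 0.0000 0.0000
step 6: (k=6,j=0): S=32.2360, (K−S)⁺=70.2440, hold=69.5876 ⇒ V=70.2440 exercise | (k=6,j=1): S=50.4967, (K−S)⁺=51.9833, hold=51.3269 ⇒ V=51.9833 exercise | (k=6,j=2): S=79.1015, (K−S)⁺=23.3785, hold=22.7221 ⇒ V=23.3785 exercise | (k=6,j=3): S=123.9100, (K−S)⁺=0.0000, hold=1.8715 ⇒ V=1.8715 continue | (k=6,j=4): S=194.1012, (K−S)⁺=0.0000, hold=0.0000 ⇒ V=0.0000 continue | (k=6,j=5): S=304.0536, (K−S)⁺=0.0000, hold=0.0000 ⇒ V=0.0000 continue | (k=6,j=6): S=476.2906, (K−S)⁺=0.0000, hold=0.0000 ⇒ V=0.0000 continue  boundary S*=79.1015
step 5: (k=5,j=0): S=40.3461, (K−S)⁺=62.1339, hold=61.4775 ⇒ V=62.1339 exercise | (k=5,j=1): S=63.2009, (K−S)⁺=39.2791, hold=38.6226 ⇒ V=39.2791 exercise | (k=5,j=2): S=99.0023, (K−S)⁺=3.4777, hold=13.4337 ⇒ V=13.4337 continue | (k=5,j=3): S=155.0841, (K−S)⁺=0.0000, hold=1.0072 ⇒ V=1.0072 continue | (k=5,j=4): S=242.9345, (K−S)⁺=0.0000, hold=0.0000 ⇒ V=0.0000 continue | (k=5,j=5): S=380.5494, (K−S)⁺=0.0000, hold=0.0000 ⇒ V=0.0000 continue  boundary S*=63.2009
step 4: (k=4,j=0): S=50.4967, (K−S)⁺=51.9833, hold=51.3269 ⇒ V=51.9833 exercise | (k=4,j=1): S=79.1015, (K−S)⁺=23.3785, hold=27.2565 ⇒ V=27.2565 continue | (k=4,j=2): S=123.9100, (K−S)⁺=0.0000, hold=7.6881 ⇒ V=7.6881 continue | (k=4,j=3): S=194.1012, (K−S)⁺=0.0000, hold=0.5420 ⇒ V=0.5420 continue | (k=4,j=4): S=304.0536, (K−S)⁺=0.0000, hold=0.0000 ⇒ V=0.0000 continue  boundary S*=50.4967
step 3: (k=3,j=0): S=63.2009, (K−S)⁺=39.2791, hold=40.3888 ⇒ V=40.3888 continue | (k=3,j=1): S=99.0023, (K−S)⁺=3.4777, hold=18.1697 ⇒ V=18.1697 continue | (k=3,j=2): S=155.0841, (K−S)⁺=0.0000, hold=4.3843 ⇒ V=4.3843 continue | (k=3,j=3): S=242.9345, (K−S)⁺=0.0000, hold=0.2917 ⇒ V=0.2917 continue  boundary S*=-
step 2: (k=2,j=0): S=79.1015, (K−S)⁺=23.3785, hold=30.0106 ⇒ V=30.0106 continue | (k=2,j=1): S=123.9100, (K−S)⁺=0.0000, hold=11.7749 ⇒ V=11.7749 continue | (k=2,j=2): S=194.1012, (K−S)⁺=0.0000, hold=2.4923 ⇒ V=2.4923 continue  boundary S*=-
step 1: (k=1,j=0): S=99.0023, (K−S)⁺=3.4777, hold=21.5131 ⇒ V=21.5131 continue | (k=1,j=1): S=155.0841, (K−S)⁺=0.0000, hold=7.4718 ⇒ V=7.4718 continue  boundary S*=-
step 0: (k=0,j=0): S=123.9100, (K−S)⁺=0.0000, hold=14.9804 ⇒ V=14.9804 continue  boundary S*=-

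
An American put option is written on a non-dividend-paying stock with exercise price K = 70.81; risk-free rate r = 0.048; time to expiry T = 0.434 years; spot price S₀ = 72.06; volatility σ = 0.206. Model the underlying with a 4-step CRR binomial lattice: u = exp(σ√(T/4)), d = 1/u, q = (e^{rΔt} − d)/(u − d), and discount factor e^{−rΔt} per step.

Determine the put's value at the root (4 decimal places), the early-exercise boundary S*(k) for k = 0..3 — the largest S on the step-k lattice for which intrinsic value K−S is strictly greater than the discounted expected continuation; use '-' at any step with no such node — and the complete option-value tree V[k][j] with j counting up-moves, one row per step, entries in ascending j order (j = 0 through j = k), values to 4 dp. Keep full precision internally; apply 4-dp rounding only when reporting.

price = 2.6725
boundary = - - 62.9153 58.7878
tree:
2.6725
4.6862 0.8516
7.8947 1.7889 0.0000
12.0222 3.7581 0.0000 0.0000
15.8789 7.8947 0.0000 0.0000 0.0000

Δt=0.10850  u=1.07021  d=0.93440  q=0.52149  discount=0.99481
step 4 (expiry): payoffs max(K−S,0) = 15.8789 7.8947 0.0000 0.0000 0.0000
step 3: (k=3,j=0): S=58.7878, (K−S)⁺=12.0222, hold=11.6544 ⇒ V=12.0222 exercise | (k=3,j=1): S=67.3326, (K−S)⁺=3.4774, hold=3.7581 ⇒ V=3.7581 continue | (k=3,j=2): S=77.1193, (K−S)⁺=0.0000, hold=0.0000 ⇒ V=0.0000 continue | (k=3,j=3): S=88.3286, (K−S)⁺=0.0000, hold=0.0000 ⇒ V=0.0000 continue  boundary S*=58.7878
step 2: (k=2,j=0): S=62.9153, (K−S)⁺=7.8947, hold=7.6725 ⇒ V=7.8947 exercise | (k=2,j=1): S=72.0600, (K−S)⁺=0.0000, hold=1.7889 ⇒ V=1.7889 continue | (k=2,j=2): S=82.5339, (K−S)⁺=0.0000, hold=0.0000 ⇒ V=0.0000 continue  boundary S*=62.9153
step 1: (k=1,j=0): S=67.3326, (K−S)⁺=3.4774, hold=4.6862 ⇒ V=4.6862 continue | (k=1,j=1): S=77.1193, (K−S)⁺=0.0000, hold=0.8516 ⇒ V=0.8516 continue  boundary S*=-
step 0: (k=0,j=0): S=72.0600, (K−S)⁺=0.0000, hold=2.6725 ⇒ V=2.6725 continue  boundary S*=-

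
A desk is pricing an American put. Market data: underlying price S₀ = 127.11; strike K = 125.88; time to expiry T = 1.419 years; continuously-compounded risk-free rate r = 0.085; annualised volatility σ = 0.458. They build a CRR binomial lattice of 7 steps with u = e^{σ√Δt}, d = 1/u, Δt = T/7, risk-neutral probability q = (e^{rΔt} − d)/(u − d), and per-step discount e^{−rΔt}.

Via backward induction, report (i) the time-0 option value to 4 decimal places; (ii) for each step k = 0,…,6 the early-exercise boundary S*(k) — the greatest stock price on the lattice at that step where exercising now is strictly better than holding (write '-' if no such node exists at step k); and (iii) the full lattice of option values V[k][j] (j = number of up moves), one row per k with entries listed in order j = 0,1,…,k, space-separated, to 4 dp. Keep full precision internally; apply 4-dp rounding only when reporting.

Δt=0.20271  u=1.22901  d=0.81366  q=0.49047  discount=0.98292
step 7 (expiry): payoffs max(K−S,0) = 95.8682 80.5482 57.4079 22.4553 0.0000 0.0000 0.0000 0.0000
step 6: (k=6,j=0): S=36.8848, (K−S)⁺=88.9952, hold=86.8448 ⇒ V=88.9952 exercise | (k=6,j=1): S=55.7132, (K−S)⁺=70.1668, hold=68.0164 ⇒ V=70.1668 exercise | (k=6,j=2): S=84.1529, (K−S)⁺=41.7271, hold=39.5767 ⇒ V=41.7271 exercise | (k=6,j=3): S=127.1100, (K−S)⁺=0.0000, hold=11.2461 ⇒ V=11.2461 continue | (k=6,j=4): S=191.9953, (K−S)⁺=0.0000, hold=0.0000 ⇒ V=0.0000 continue | (k=6,j=5): S=290.0023, (K−S)⁺=0.0000, hold=0.0000 ⇒ V=0.0000 continue | (k=6,j=6): S=438.0386, (K−S)⁺=0.0000, hold=0.0000 ⇒ V=0.0000 continue  boundary S*=84.1529
step 5: (k=5,j=0): S=45.3318, (K−S)⁺=80.5482, hold=78.3978 ⇒ V=80.5482 exercise | (k=5,j=1): S=68.4721, (K−S)⁺=57.4079, hold=55.2575 ⇒ V=57.4079 exercise | (k=5,j=2): S=103.4247, (K−S)⁺=22.4553, hold=26.3195 ⇒ V=26.3195 continue | (k=5,j=3): S=156.2195, (K−S)⁺=0.0000, hold=5.6323 ⇒ V=5.6323 continue | (k=5,j=4): S=235.9642, (K−S)⁺=0.0000, hold=0.0000 ⇒ V=0.0000 continue | (k=5,j=5): S=356.4158, (K−S)⁺=0.0000, hold=0.0000 ⇒ V=0.0000 continue  boundary S*=68.4721
step 4: (k=4,j=0): S=55.7132, (K−S)⁺=70.1668, hold=68.0164 ⇒ V=70.1668 exercise | (k=4,j=1): S=84.1529, (K−S)⁺=41.7271, hold=41.4397 ⇒ V=41.7271 exercise | (k=4,j=2): S=127.1100, (K−S)⁺=0.0000, hold=15.8967 ⇒ V=15.8967 continue | (k=4,j=3): S=191.9953, (K−S)⁺=0.0000, hold=2.8208 ⇒ V=2.8208 continue | (k=4,j=4): S=290.0023, (K−S)⁺=0.0000, hold=0.0000 ⇒ V=0.0000 continue  boundary S*=84.1529
step 3: (k=3,j=0): S=68.4721, (K−S)⁺=57.4079, hold=55.2575 ⇒ V=57.4079 exercise | (k=3,j=1): S=103.4247, (K−S)⁺=22.4553, hold=28.5616 ⇒ V=28.5616 continue | (k=3,j=2): S=156.2195, (K−S)⁺=0.0000, hold=9.3213 ⇒ V=9.3213 continue | (k=3,j=3): S=235.9642, (K−S)⁺=0.0000, hold=1.4127 ⇒ V=1.4127 continue  boundary S*=68.4721
step 2: (k=2,j=0): S=84.1529, (K−S)⁺=41.7271, hold=42.5205 ⇒ V=42.5205 continue | (k=2,j=1): S=127.1100, (K−S)⁺=0.0000, hold=18.7980 ⇒ V=18.7980 continue | (k=2,j=2): S=191.9953, (K−S)⁺=0.0000, hold=5.3494 ⇒ V=5.3494 continue  boundary S*=-
step 1: (k=1,j=0): S=103.4247, (K−S)⁺=22.4553, hold=30.3576 ⇒ V=30.3576 continue | (k=1,j=1): S=156.2195, (K−S)⁺=0.0000, hold=11.9933 ⇒ V=11.9933 continue  boundary S*=-
step 0: (k=0,j=0): S=127.1100, (K−S)⁺=0.0000, hold=20.9857 ⇒ V=20.9857 continue  boundary S*=-

price = 20.9857
boundary = - - - 68.4721 84.1529 68.4721 84.1529
tree:
20.9857
30.3576 11.9933
42.5205 18.7980 5.3494
57.4079 28.5616 9.3213 1.4127
70.1668 41.7271 15.8967 2.8208 0.0000
80.5482 57.4079 26.3195 5.6323 0.0000 0.0000
88.9952 70.1668 41.7271 11.2461 0.0000 0.0000 0.0000
95.8682 80.5482 57.4079 22.4553 0.0000 0.0000 0.0000 0.0000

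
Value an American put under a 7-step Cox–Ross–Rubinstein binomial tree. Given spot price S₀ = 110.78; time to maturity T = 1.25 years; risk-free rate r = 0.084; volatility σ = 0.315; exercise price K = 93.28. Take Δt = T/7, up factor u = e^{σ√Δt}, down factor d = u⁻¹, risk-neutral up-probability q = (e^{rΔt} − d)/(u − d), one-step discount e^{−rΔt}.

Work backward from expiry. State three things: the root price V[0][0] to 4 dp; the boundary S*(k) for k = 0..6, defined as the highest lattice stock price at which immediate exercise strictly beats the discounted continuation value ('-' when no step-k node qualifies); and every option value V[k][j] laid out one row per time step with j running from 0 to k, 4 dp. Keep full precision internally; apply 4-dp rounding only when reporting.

Δt=0.17857  u=1.14238  d=0.87537  q=0.52337  discount=0.98511
step 7 (expiry): payoffs max(K−S,0) = 49.6492 36.3406 18.9726 0.0000 0.0000 0.0000 0.0000 0.0000
step 6: (k=6,j=0): S=49.8429, (K−S)⁺=43.4371, hold=42.0484 ⇒ V=43.4371 exercise | (k=6,j=1): S=65.0463, (K−S)⁺=28.2337, hold=26.8450 ⇒ V=28.2337 exercise | (k=6,j=2): S=84.8871, (K−S)⁺=8.3929, hold=8.9082 ⇒ V=8.9082 continue | (k=6,j=3): S=110.7800, (K−S)⁺=0.0000, hold=0.0000 ⇒ V=0.0000 continue | (k=6,j=4): S=144.5709, (K−S)⁺=0.0000, hold=0.0000 ⇒ V=0.0000 continue | (k=6,j=5): S=188.6689, (K−S)⁺=0.0000, hold=0.0000 ⇒ V=0.0000 continue | (k=6,j=6): S=246.2179, (K−S)⁺=0.0000, hold=0.0000 ⇒ V=0.0000 continue  boundary S*=65.0463
step 5: (k=5,j=0): S=56.9394, (K−S)⁺=36.3406, hold=34.9519 ⇒ V=36.3406 exercise | (k=5,j=1): S=74.3074, (K−S)⁺=18.9726, hold=17.8495 ⇒ V=18.9726 exercise | (k=5,j=2): S=96.9732, (K−S)⁺=0.0000, hold=4.1827 ⇒ V=4.1827 continue | (k=5,j=3): S=126.5526, (K−S)⁺=0.0000, hold=0.0000 ⇒ V=0.0000 continue | (k=5,j=4): S=165.1545, (K−S)⁺=0.0000, hold=0.0000 ⇒ V=0.0000 continue | (k=5,j=5): S=215.5311, (K−S)⁺=0.0000, hold=0.0000 ⇒ V=0.0000 continue  boundary S*=74.3074
step 4: (k=4,j=0): S=65.0463, (K−S)⁺=28.2337, hold=26.8450 ⇒ V=28.2337 exercise | (k=4,j=1): S=84.8871, (K−S)⁺=8.3929, hold=11.0647 ⇒ V=11.0647 continue | (k=4,j=2): S=110.7800, (K−S)⁺=0.0000, hold=1.9639 ⇒ V=1.9639 continue | (k=4,j=3): S=144.5709, (K−S)⁺=0.0000, hold=0.0000 ⇒ V=0.0000 continue | (k=4,j=4): S=188.6689, (K−S)⁺=0.0000, hold=0.0000 ⇒ V=0.0000 continue  boundary S*=65.0463
step 3: (k=3,j=0): S=74.3074, (K−S)⁺=18.9726, hold=18.9614 ⇒ V=18.9726 exercise | (k=3,j=1): S=96.9732, (K−S)⁺=0.0000, hold=6.2078 ⇒ V=6.2078 continue | (k=3,j=2): S=126.5526, (K−S)⁺=0.0000, hold=0.9221 ⇒ V=0.9221 continue | (k=3,j=3): S=165.1545, (K−S)⁺=0.0000, hold=0.0000 ⇒ V=0.0000 continue  boundary S*=74.3074
step 2: (k=2,j=0): S=84.8871, (K−S)⁺=8.3929, hold=12.1088 ⇒ V=12.1088 continue | (k=2,j=1): S=110.7800, (K−S)⁺=0.0000, hold=3.3902 ⇒ V=3.3902 continue | (k=2,j=2): S=144.5709, (K−S)⁺=0.0000, hold=0.4330 ⇒ V=0.4330 continue  boundary S*=-
step 1: (k=1,j=0): S=96.9732, (K−S)⁺=0.0000, hold=7.4334 ⇒ V=7.4334 continue | (k=1,j=1): S=126.5526, (K−S)⁺=0.0000, hold=1.8150 ⇒ V=1.8150 continue  boundary S*=-
step 0: (k=0,j=0): S=110.7800, (K−S)⁺=0.0000, hold=4.4260 ⇒ V=4.4260 continue  boundary S*=-

price = 4.4260
boundary = - - - 74.3074 65.0463 74.3074 65.0463
tree:
4.4260
7.4334 1.8150
12.1088 3.3902 0.4330
18.9726 6.2078 0.9221 0.0000
28.2337 11.0647 1.9639 0.0000 0.0000
36.3406 18.9726 4.1827 0.0000 0.0000 0.0000
43.4371 28.2337 8.9082 0.0000 0.0000 0.0000 0.0000
49.6492 36.3406 18.9726 0.0000 0.0000 0.0000 0.0000 0.0000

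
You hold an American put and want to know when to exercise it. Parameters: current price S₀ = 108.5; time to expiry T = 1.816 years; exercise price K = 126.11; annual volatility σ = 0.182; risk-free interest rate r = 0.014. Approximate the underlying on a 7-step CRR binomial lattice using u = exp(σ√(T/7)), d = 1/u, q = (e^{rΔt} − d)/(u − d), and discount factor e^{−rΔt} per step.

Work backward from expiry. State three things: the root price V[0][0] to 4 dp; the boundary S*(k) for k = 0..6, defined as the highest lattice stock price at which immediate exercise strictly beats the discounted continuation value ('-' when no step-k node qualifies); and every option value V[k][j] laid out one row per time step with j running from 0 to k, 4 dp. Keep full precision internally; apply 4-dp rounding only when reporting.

Δt=0.25943, u=1.09713, d=0.91147, q=0.49644, disc=e^(-rΔt)=0.99637
k=7 terminal: V=max(K-S,0) → 69.4057 57.8551 43.9515 27.2159 7.0711 0.0000 0.0000 0.0000
k=6: j=0 S=62.2121 intr=63.8979 cont=63.4407 V=63.8979[EX]; j=1 S=74.8847 intr=51.2253 cont=50.7681 V=51.2253[EX]; j=2 S=90.1387 intr=35.9713 cont=35.5141 V=35.9713[EX]; j=3 S=108.5000 intr=17.6100 cont=17.1528 V=17.6100[EX]; j=4 S=130.6015 intr=0.0000 cont=3.5478 V=3.5478[hold]; j=5 S=157.2050 intr=0.0000 cont=0.0000 V=0.0000[hold]; j=6 S=189.2277 intr=0.0000 cont=0.0000 V=0.0000[hold]  S*(6)=108.5000
k=5: j=0 S=68.2549 intr=57.8551 cont=57.3979 V=57.8551[EX]; j=1 S=82.1585 intr=43.9515 cont=43.4943 V=43.9515[EX]; j=2 S=98.8941 intr=27.2159 cont=26.7587 V=27.2159[EX]; j=3 S=119.0389 intr=7.0711 cont=10.5905 V=10.5905[hold]; j=4 S=143.2871 intr=0.0000 cont=1.7801 V=1.7801[hold]; j=5 S=172.4747 intr=0.0000 cont=0.0000 V=0.0000[hold]  S*(5)=98.8941
k=4: j=0 S=74.8847 intr=51.2253 cont=50.7681 V=51.2253[EX]; j=1 S=90.1387 intr=35.9713 cont=35.5141 V=35.9713[EX]; j=2 S=108.5000 intr=17.6100 cont=18.8936 V=18.8936[hold]; j=3 S=130.6015 intr=0.0000 cont=6.1941 V=6.1941[hold]; j=4 S=157.2050 intr=0.0000 cont=0.8931 V=0.8931[hold]  S*(4)=90.1387
k=3: j=0 S=82.1585 intr=43.9515 cont=43.4943 V=43.9515[EX]; j=1 S=98.8941 intr=27.2159 cont=27.3936 V=27.3936[hold]; j=2 S=119.0389 intr=7.0711 cont=12.5434 V=12.5434[hold]; j=3 S=143.2871 intr=0.0000 cont=3.5496 V=3.5496[hold]  S*(3)=82.1585
k=2: j=0 S=90.1387 intr=35.9713 cont=35.6020 V=35.9713[EX]; j=1 S=108.5000 intr=17.6100 cont=19.9488 V=19.9488[hold]; j=2 S=130.6015 intr=0.0000 cont=8.0492 V=8.0492[hold]  S*(2)=90.1387
k=1: j=0 S=98.8941 intr=27.2159 cont=27.9155 V=27.9155[hold]; j=1 S=119.0389 intr=7.0711 cont=13.9905 V=13.9905[hold]  S*(1)=-
k=0: j=0 S=108.5000 intr=17.6100 cont=20.9264 V=20.9264[hold]  S*(0)=-

price = 20.9264
boundary = - - 90.1387 82.1585 90.1387 98.8941 108.5000
tree:
20.9264
27.9155 13.9905
35.9713 19.9488 8.0492
43.9515 27.3936 12.5434 3.5496
51.2253 35.9713 18.8936 6.1941 0.8931
57.8551 43.9515 27.2159 10.5905 1.7801 0.0000
63.8979 51.2253 35.9713 17.6100 3.5478 0.0000 0.0000
69.4057 57.8551 43.9515 27.2159 7.0711 0.0000 0.0000 0.0000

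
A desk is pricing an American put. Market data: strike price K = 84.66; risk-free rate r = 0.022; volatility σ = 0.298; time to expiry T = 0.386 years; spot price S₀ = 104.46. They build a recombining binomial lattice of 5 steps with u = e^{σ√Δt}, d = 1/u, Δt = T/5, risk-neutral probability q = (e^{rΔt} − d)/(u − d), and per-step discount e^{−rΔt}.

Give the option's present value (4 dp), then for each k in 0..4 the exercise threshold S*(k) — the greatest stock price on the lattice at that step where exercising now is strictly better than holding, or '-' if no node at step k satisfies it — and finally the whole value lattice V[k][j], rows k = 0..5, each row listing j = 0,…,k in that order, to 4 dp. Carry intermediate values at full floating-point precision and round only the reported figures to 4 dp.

price = 1.0693
boundary = - - - - 75.0090
tree:
1.0693
1.8931 0.2141
3.3121 0.4202 0.0000
5.7088 0.8247 0.0000 0.0000
9.6510 1.6184 0.0000 0.0000 0.0000
15.6115 3.1759 0.0000 0.0000 0.0000 0.0000

params: Δt=0.07720 u=1.08632 d=0.92054 q=0.48957 e^(-rΔt)=0.99830
t_5 payoffs: 15.6115 3.1759 0.0000 0.0000 0.0000 0.0000
t_4: node(4,0) S=75.0090 payoff=9.6510 vs cont=9.5073 → 9.6510 [stop]  node(4,1) S=88.5180 payoff=0.0000 vs cont=1.6184 → 1.6184 [wait]  node(4,2) S=104.4600 payoff=0.0000 vs cont=0.0000 → 0.0000 [wait]  node(4,3) S=123.2731 payoff=0.0000 vs cont=0.0000 → 0.0000 [wait]  node(4,4) S=145.4744 payoff=0.0000 vs cont=0.0000 → 0.0000 [wait]  ⇒ S*(4)=75.0090
t_3: node(3,0) S=81.4841 payoff=3.1759 vs cont=5.7088 → 5.7088 [wait]  node(3,1) S=96.1592 payoff=0.0000 vs cont=0.8247 → 0.8247 [wait]  node(3,2) S=113.4773 payoff=0.0000 vs cont=0.0000 → 0.0000 [wait]  node(3,3) S=133.9144 payoff=0.0000 vs cont=0.0000 → 0.0000 [wait]  ⇒ S*(3)=-
t_2: node(2,0) S=88.5180 payoff=0.0000 vs cont=3.3121 → 3.3121 [wait]  node(2,1) S=104.4600 payoff=0.0000 vs cont=0.4202 → 0.4202 [wait]  node(2,2) S=123.2731 payoff=0.0000 vs cont=0.0000 → 0.0000 [wait]  ⇒ S*(2)=-
t_1: node(1,0) S=96.1592 payoff=0.0000 vs cont=1.8931 → 1.8931 [wait]  node(1,1) S=113.4773 payoff=0.0000 vs cont=0.2141 → 0.2141 [wait]  ⇒ S*(1)=-
t_0: node(0,0) S=104.4600 payoff=0.0000 vs cont=1.0693 → 1.0693 [wait]  ⇒ S*(0)=-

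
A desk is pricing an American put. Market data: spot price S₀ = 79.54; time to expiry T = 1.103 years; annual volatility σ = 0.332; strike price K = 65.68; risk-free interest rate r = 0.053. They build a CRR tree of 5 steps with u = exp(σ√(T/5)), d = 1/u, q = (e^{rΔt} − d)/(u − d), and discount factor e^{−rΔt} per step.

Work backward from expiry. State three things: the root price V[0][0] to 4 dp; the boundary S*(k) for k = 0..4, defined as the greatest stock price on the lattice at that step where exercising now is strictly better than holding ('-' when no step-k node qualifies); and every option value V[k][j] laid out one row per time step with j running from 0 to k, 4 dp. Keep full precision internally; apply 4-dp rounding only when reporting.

price = 3.3431
boundary = - - - 49.8221 42.6285
tree:
3.3431
5.7956 0.9561
9.7770 1.9294 0.0000
15.8579 3.8938 0.0000 0.0000
23.0515 7.8579 0.0000 0.0000 0.0000
29.2064 15.8579 0.0000 0.0000 0.0000 0.0000

Δt=0.22060, u=1.16875, d=0.85562, q=0.49865, disc=e^(-rΔt)=0.98838
k=5 terminal: V=max(K-S,0) → 29.2064 15.8579 0.0000 0.0000 0.0000 0.0000
k=4: j=0 S=42.6285 intr=23.0515 cont=22.2880 V=23.0515[EX]; j=1 S=58.2295 intr=7.4505 cont=7.8579 V=7.8579[hold]; j=2 S=79.5400 intr=0.0000 cont=0.0000 V=0.0000[hold]; j=3 S=108.6496 intr=0.0000 cont=0.0000 V=0.0000[hold]; j=4 S=148.4126 intr=0.0000 cont=0.0000 V=0.0000[hold]  S*(4)=42.6285
k=3: j=0 S=49.8221 intr=15.8579 cont=15.2953 V=15.8579[EX]; j=1 S=68.0557 intr=0.0000 cont=3.8938 V=3.8938[hold]; j=2 S=92.9623 intr=0.0000 cont=0.0000 V=0.0000[hold]; j=3 S=126.9841 intr=0.0000 cont=0.0000 V=0.0000[hold]  S*(3)=49.8221
k=2: j=0 S=58.2295 intr=7.4505 cont=9.7770 V=9.7770[hold]; j=1 S=79.5400 intr=0.0000 cont=1.9294 V=1.9294[hold]; j=2 S=108.6496 intr=0.0000 cont=0.0000 V=0.0000[hold]  S*(2)=-
k=1: j=0 S=68.0557 intr=0.0000 cont=5.7956 V=5.7956[hold]; j=1 S=92.9623 intr=0.0000 cont=0.9561 V=0.9561[hold]  S*(1)=-
k=0: j=0 S=79.5400 intr=0.0000 cont=3.3431 V=3.3431[hold]  S*(0)=-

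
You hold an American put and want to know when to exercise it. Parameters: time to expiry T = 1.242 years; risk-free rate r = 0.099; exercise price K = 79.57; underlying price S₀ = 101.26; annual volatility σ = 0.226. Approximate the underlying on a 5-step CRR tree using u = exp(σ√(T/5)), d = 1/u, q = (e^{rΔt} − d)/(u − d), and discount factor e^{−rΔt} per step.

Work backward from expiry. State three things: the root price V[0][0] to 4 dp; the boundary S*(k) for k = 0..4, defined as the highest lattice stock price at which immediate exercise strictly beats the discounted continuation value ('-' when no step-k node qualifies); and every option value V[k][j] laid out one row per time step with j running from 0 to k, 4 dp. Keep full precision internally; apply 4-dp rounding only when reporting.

Δt=0.24840, u=1.11923, d=0.89347, q=0.58215, disc=e^(-rΔt)=0.97571
k=5 terminal: V=max(K-S,0) → 21.9135 7.3456 0.0000 0.0000 0.0000 0.0000
k=4: j=0 S=64.5306 intr=15.0394 cont=13.1065 V=15.0394[EX]; j=1 S=80.8355 intr=0.0000 cont=2.9948 V=2.9948[hold]; j=2 S=101.2600 intr=0.0000 cont=0.0000 V=0.0000[hold]; j=3 S=126.8452 intr=0.0000 cont=0.0000 V=0.0000[hold]; j=4 S=158.8949 intr=0.0000 cont=0.0000 V=0.0000[hold]  S*(4)=64.5306
k=3: j=0 S=72.2244 intr=7.3456 cont=7.8326 V=7.8326[hold]; j=1 S=90.4732 intr=0.0000 cont=1.2210 V=1.2210[hold]; j=2 S=113.3329 intr=0.0000 cont=0.0000 V=0.0000[hold]; j=3 S=141.9685 intr=0.0000 cont=0.0000 V=0.0000[hold]  S*(3)=-
k=2: j=0 S=80.8355 intr=0.0000 cont=3.8868 V=3.8868[hold]; j=1 S=101.2600 intr=0.0000 cont=0.4978 V=0.4978[hold]; j=2 S=126.8452 intr=0.0000 cont=0.0000 V=0.0000[hold]  S*(2)=-
k=1: j=0 S=90.4732 intr=0.0000 cont=1.8674 V=1.8674[hold]; j=1 S=113.3329 intr=0.0000 cont=0.2029 V=0.2029[hold]  S*(1)=-
k=0: j=0 S=101.2600 intr=0.0000 cont=0.8766 V=0.8766[hold]  S*(0)=-

price = 0.8766
boundary = - - - - 64.5306
tree:
0.8766
1.8674 0.2029
3.8868 0.4978 0.0000
7.8326 1.2210 0.0000 0.0000
15.0394 2.9948 0.0000 0.0000 0.0000
21.9135 7.3456 0.0000 0.0000 0.0000 0.0000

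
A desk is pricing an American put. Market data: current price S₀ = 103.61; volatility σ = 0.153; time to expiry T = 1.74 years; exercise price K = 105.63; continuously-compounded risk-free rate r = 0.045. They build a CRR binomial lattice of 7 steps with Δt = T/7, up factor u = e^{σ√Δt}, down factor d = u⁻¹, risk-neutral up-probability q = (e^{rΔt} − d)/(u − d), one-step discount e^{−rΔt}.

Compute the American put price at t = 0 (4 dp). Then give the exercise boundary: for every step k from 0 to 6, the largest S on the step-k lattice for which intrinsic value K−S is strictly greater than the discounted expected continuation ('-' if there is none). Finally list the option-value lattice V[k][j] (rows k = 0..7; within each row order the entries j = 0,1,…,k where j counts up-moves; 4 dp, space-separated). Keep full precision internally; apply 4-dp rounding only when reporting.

price = 6.5801
boundary = - - 88.9498 82.4169 88.9498 82.4169 88.9498
tree:
6.5801
10.6574 3.4390
16.6802 6.0365 1.4227
23.2131 10.2452 2.7790 0.3624
29.2662 16.6802 5.2849 0.8228 0.0000
34.8746 23.2131 9.6728 1.8681 0.0000 0.0000
40.0712 29.2662 16.6802 4.2413 0.0000 0.0000 0.0000
44.8861 34.8746 23.2131 9.6296 0.0000 0.0000 0.0000 0.0000

Δt=0.24857  u=1.07927  d=0.92656  q=0.55460  discount=0.98888
step 7 (expiry): payoffs max(K−S,0) = 44.8861 34.8746 23.2131 9.6296 0.0000 0.0000 0.0000 0.0000
step 6: (k=6,j=0): S=65.5588, (K−S)⁺=40.0712, hold=38.8963 ⇒ V=40.0712 exercise | (k=6,j=1): S=76.3638, (K−S)⁺=29.2662, hold=28.0912 ⇒ V=29.2662 exercise | (k=6,j=2): S=88.9498, (K−S)⁺=16.6802, hold=15.5053 ⇒ V=16.6802 exercise | (k=6,j=3): S=103.6100, (K−S)⁺=2.0200, hold=4.2413 ⇒ V=4.2413 continue | (k=6,j=4): S=120.6865, (K−S)⁺=0.0000, hold=0.0000 ⇒ V=0.0000 continue | (k=6,j=5): S=140.5774, (K−S)⁺=0.0000, hold=0.0000 ⇒ V=0.0000 continue | (k=6,j=6): S=163.7467, (K−S)⁺=0.0000, hold=0.0000 ⇒ V=0.0000 continue  boundary S*=88.9498
step 5: (k=5,j=0): S=70.7554, (K−S)⁺=34.8746, hold=33.6997 ⇒ V=34.8746 exercise | (k=5,j=1): S=82.4169, (K−S)⁺=23.2131, hold=22.0381 ⇒ V=23.2131 exercise | (k=5,j=2): S=96.0004, (K−S)⁺=9.6296, hold=9.6728 ⇒ V=9.6728 continue | (k=5,j=3): S=111.8227, (K−S)⁺=0.0000, hold=1.8681 ⇒ V=1.8681 continue | (k=5,j=4): S=130.2528, (K−S)⁺=0.0000, hold=0.0000 ⇒ V=0.0000 continue | (k=5,j=5): S=151.7204, (K−S)⁺=0.0000, hold=0.0000 ⇒ V=0.0000 continue  boundary S*=82.4169
step 4: (k=4,j=0): S=76.3638, (K−S)⁺=29.2662, hold=28.0912 ⇒ V=29.2662 exercise | (k=4,j=1): S=88.9498, (K−S)⁺=16.6802, hold=15.5290 ⇒ V=16.6802 exercise | (k=4,j=2): S=103.6100, (K−S)⁺=2.0200, hold=5.2849 ⇒ V=5.2849 continue | (k=4,j=3): S=120.6865, (K−S)⁺=0.0000, hold=0.8228 ⇒ V=0.8228 continue | (k=4,j=4): S=140.5774, (K−S)⁺=0.0000, hold=0.0000 ⇒ V=0.0000 continue  boundary S*=88.9498
step 3: (k=3,j=0): S=82.4169, (K−S)⁺=23.2131, hold=22.0381 ⇒ V=23.2131 exercise | (k=3,j=1): S=96.0004, (K−S)⁺=9.6296, hold=10.2452 ⇒ V=10.2452 continue | (k=3,j=2): S=111.8227, (K−S)⁺=0.0000, hold=2.7790 ⇒ V=2.7790 continue | (k=3,j=3): S=130.2528, (K−S)⁺=0.0000, hold=0.3624 ⇒ V=0.3624 continue  boundary S*=82.4169
step 2: (k=2,j=0): S=88.9498, (K−S)⁺=16.6802, hold=15.8429 ⇒ V=16.6802 exercise | (k=2,j=1): S=103.6100, (K−S)⁺=2.0200, hold=6.0365 ⇒ V=6.0365 continue | (k=2,j=2): S=120.6865, (K−S)⁺=0.0000, hold=1.4227 ⇒ V=1.4227 continue  boundary S*=88.9498
step 1: (k=1,j=0): S=96.0004, (K−S)⁺=9.6296, hold=10.6574 ⇒ V=10.6574 continue | (k=1,j=1): S=111.8227, (K−S)⁺=0.0000, hold=3.4390 ⇒ V=3.4390 continue  boundary S*=-
step 0: (k=0,j=0): S=103.6100, (K−S)⁺=2.0200, hold=6.5801 ⇒ V=6.5801 continue  boundary S*=-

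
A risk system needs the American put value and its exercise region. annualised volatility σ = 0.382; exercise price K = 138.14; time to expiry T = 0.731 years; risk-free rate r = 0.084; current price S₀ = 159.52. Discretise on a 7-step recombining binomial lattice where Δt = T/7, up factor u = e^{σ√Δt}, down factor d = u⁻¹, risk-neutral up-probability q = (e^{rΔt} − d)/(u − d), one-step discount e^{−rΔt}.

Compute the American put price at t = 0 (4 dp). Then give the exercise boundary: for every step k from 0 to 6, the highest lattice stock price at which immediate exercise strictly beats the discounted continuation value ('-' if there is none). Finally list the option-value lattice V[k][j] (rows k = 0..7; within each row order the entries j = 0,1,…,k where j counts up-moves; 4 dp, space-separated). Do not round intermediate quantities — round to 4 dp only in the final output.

price = 7.6196
boundary = - - - - 97.3575 110.1491 97.3575
tree:
7.6196
12.2370 3.2226
19.0653 5.7514 0.7980
28.5844 10.0591 1.6255 0.0000
40.7825 17.1159 3.3113 0.0000 0.0000
52.0886 27.9909 6.7454 0.0000 0.0000 0.0000
62.0817 40.7825 13.7408 0.0000 0.0000 0.0000 0.0000
70.9143 52.0886 27.9909 0.0000 0.0000 0.0000 0.0000 0.0000

Δt=0.10443  u=1.13139  d=0.88387  q=0.50477  discount=0.99127
step 7 (expiry): payoffs max(K−S,0) = 70.9143 52.0886 27.9909 0.0000 0.0000 0.0000 0.0000 0.0000
step 6: (k=6,j=0): S=76.0583, (K−S)⁺=62.0817, hold=60.8752 ⇒ V=62.0817 exercise | (k=6,j=1): S=97.3575, (K−S)⁺=40.7825, hold=39.5760 ⇒ V=40.7825 exercise | (k=6,j=2): S=124.6213, (K−S)⁺=13.5187, hold=13.7408 ⇒ V=13.7408 continue | (k=6,j=3): S=159.5200, (K−S)⁺=0.0000, hold=0.0000 ⇒ V=0.0000 continue | (k=6,j=4): S=204.1917, (K−S)⁺=0.0000, hold=0.0000 ⇒ V=0.0000 continue | (k=6,j=5): S=261.3731, (K−S)⁺=0.0000, hold=0.0000 ⇒ V=0.0000 continue | (k=6,j=6): S=334.5674, (K−S)⁺=0.0000, hold=0.0000 ⇒ V=0.0000 continue  boundary S*=97.3575
step 5: (k=5,j=0): S=86.0514, (K−S)⁺=52.0886, hold=50.8821 ⇒ V=52.0886 exercise | (k=5,j=1): S=110.1491, (K−S)⁺=27.9909, hold=26.8956 ⇒ V=27.9909 exercise | (k=5,j=2): S=140.9950, (K−S)⁺=0.0000, hold=6.7454 ⇒ V=6.7454 continue | (k=5,j=3): S=180.4790, (K−S)⁺=0.0000, hold=0.0000 ⇒ V=0.0000 continue | (k=5,j=4): S=231.0199, (K−S)⁺=0.0000, hold=0.0000 ⇒ V=0.0000 continue | (k=5,j=5): S=295.7143, (K−S)⁺=0.0000, hold=0.0000 ⇒ V=0.0000 continue  boundary S*=110.1491
step 4: (k=4,j=0): S=97.3575, (K−S)⁺=40.7825, hold=39.5760 ⇒ V=40.7825 exercise | (k=4,j=1): S=124.6213, (K−S)⁺=13.5187, hold=17.1159 ⇒ V=17.1159 continue | (k=4,j=2): S=159.5200, (K−S)⁺=0.0000, hold=3.3113 ⇒ V=3.3113 continue | (k=4,j=3): S=204.1917, (K−S)⁺=0.0000, hold=0.0000 ⇒ V=0.0000 continue | (k=4,j=4): S=261.3731, (K−S)⁺=0.0000, hold=0.0000 ⇒ V=0.0000 continue  boundary S*=97.3575
step 3: (k=3,j=0): S=110.1491, (K−S)⁺=27.9909, hold=28.5844 ⇒ V=28.5844 continue | (k=3,j=1): S=140.9950, (K−S)⁺=0.0000, hold=10.0591 ⇒ V=10.0591 continue | (k=3,j=2): S=180.4790, (K−S)⁺=0.0000, hold=1.6255 ⇒ V=1.6255 continue | (k=3,j=3): S=231.0199, (K−S)⁺=0.0000, hold=0.0000 ⇒ V=0.0000 continue  boundary S*=-
step 2: (k=2,j=0): S=124.6213, (K−S)⁺=13.5187, hold=19.0653 ⇒ V=19.0653 continue | (k=2,j=1): S=159.5200, (K−S)⁺=0.0000, hold=5.7514 ⇒ V=5.7514 continue | (k=2,j=2): S=204.1917, (K−S)⁺=0.0000, hold=0.7980 ⇒ V=0.7980 continue  boundary S*=-
step 1: (k=1,j=0): S=140.9950, (K−S)⁺=0.0000, hold=12.2370 ⇒ V=12.2370 continue | (k=1,j=1): S=180.4790, (K−S)⁺=0.0000, hold=3.2226 ⇒ V=3.2226 continue  boundary S*=-
step 0: (k=0,j=0): S=159.5200, (K−S)⁺=0.0000, hold=7.6196 ⇒ V=7.6196 continue  boundary S*=-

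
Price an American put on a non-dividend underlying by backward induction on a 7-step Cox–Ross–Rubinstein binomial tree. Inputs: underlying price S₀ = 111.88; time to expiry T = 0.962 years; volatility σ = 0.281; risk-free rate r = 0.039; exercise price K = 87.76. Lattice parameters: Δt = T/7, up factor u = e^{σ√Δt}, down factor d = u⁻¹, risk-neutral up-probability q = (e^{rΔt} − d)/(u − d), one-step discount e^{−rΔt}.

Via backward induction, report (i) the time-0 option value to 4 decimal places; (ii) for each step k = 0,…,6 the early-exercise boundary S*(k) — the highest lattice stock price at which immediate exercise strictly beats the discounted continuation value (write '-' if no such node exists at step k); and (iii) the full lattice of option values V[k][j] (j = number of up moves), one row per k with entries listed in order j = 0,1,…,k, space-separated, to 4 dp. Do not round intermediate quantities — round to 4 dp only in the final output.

params: Δt=0.13743 u=1.10979 d=0.90107 q=0.49973 e^(-rΔt)=0.99465
t_7 payoffs: 33.8005 21.3017 5.9078 0.0000 0.0000 0.0000 0.0000 0.0000
t_6: node(6,0) S=59.8837 payoff=27.8763 vs cont=27.4072 → 27.8763 [stop]  node(6,1) S=73.7547 payoff=14.0053 vs cont=13.5362 → 14.0053 [stop]  node(6,2) S=90.8387 payoff=0.0000 vs cont=2.9397 → 2.9397 [wait]  node(6,3) S=111.8800 payoff=0.0000 vs cont=0.0000 → 0.0000 [wait]  node(6,4) S=137.7951 payoff=0.0000 vs cont=0.0000 → 0.0000 [wait]  node(6,5) S=169.7130 payoff=0.0000 vs cont=0.0000 → 0.0000 [wait]  node(6,6) S=209.0242 payoff=0.0000 vs cont=0.0000 → 0.0000 [wait]  ⇒ S*(6)=73.7547
t_5: node(5,0) S=66.4583 payoff=21.3017 vs cont=20.8326 → 21.3017 [stop]  node(5,1) S=81.8522 payoff=5.9078 vs cont=8.4302 → 8.4302 [wait]  node(5,2) S=100.8119 payoff=0.0000 vs cont=1.4628 → 1.4628 [wait]  node(5,3) S=124.1633 payoff=0.0000 vs cont=0.0000 → 0.0000 [wait]  node(5,4) S=152.9236 payoff=0.0000 vs cont=0.0000 → 0.0000 [wait]  node(5,5) S=188.3458 payoff=0.0000 vs cont=0.0000 → 0.0000 [wait]  ⇒ S*(5)=66.4583
t_4: node(4,0) S=73.7547 payoff=14.0053 vs cont=14.7900 → 14.7900 [wait]  node(4,1) S=90.8387 payoff=0.0000 vs cont=4.9219 → 4.9219 [wait]  node(4,2) S=111.8800 payoff=0.0000 vs cont=0.7279 → 0.7279 [wait]  node(4,3) S=137.7951 payoff=0.0000 vs cont=0.0000 → 0.0000 [wait]  node(4,4) S=169.7130 payoff=0.0000 vs cont=0.0000 → 0.0000 [wait]  ⇒ S*(4)=-
t_3: node(3,0) S=81.8522 payoff=5.9078 vs cont=9.8059 → 9.8059 [wait]  node(3,1) S=100.8119 payoff=0.0000 vs cont=2.8109 → 2.8109 [wait]  node(3,2) S=124.1633 payoff=0.0000 vs cont=0.3622 → 0.3622 [wait]  node(3,3) S=152.9236 payoff=0.0000 vs cont=0.0000 → 0.0000 [wait]  ⇒ S*(3)=-
t_2: node(2,0) S=90.8387 payoff=0.0000 vs cont=6.2766 → 6.2766 [wait]  node(2,1) S=111.8800 payoff=0.0000 vs cont=1.5787 → 1.5787 [wait]  node(2,2) S=137.7951 payoff=0.0000 vs cont=0.1802 → 0.1802 [wait]  ⇒ S*(2)=-
t_1: node(1,0) S=100.8119 payoff=0.0000 vs cont=3.9079 → 3.9079 [wait]  node(1,1) S=124.1633 payoff=0.0000 vs cont=0.8752 → 0.8752 [wait]  ⇒ S*(1)=-
t_0: node(0,0) S=111.8800 payoff=0.0000 vs cont=2.3796 → 2.3796 [wait]  ⇒ S*(0)=-

price = 2.3796
boundary = - - - - - 66.4583 73.7547
tree:
2.3796
3.9079 0.8752
6.2766 1.5787 0.1802
9.8059 2.8109 0.3622 0.0000
14.7900 4.9219 0.7279 0.0000 0.0000
21.3017 8.4302 1.4628 0.0000 0.0000 0.0000
27.8763 14.0053 2.9397 0.0000 0.0000 0.0000 0.0000
33.8005 21.3017 5.9078 0.0000 0.0000 0.0000 0.0000 0.0000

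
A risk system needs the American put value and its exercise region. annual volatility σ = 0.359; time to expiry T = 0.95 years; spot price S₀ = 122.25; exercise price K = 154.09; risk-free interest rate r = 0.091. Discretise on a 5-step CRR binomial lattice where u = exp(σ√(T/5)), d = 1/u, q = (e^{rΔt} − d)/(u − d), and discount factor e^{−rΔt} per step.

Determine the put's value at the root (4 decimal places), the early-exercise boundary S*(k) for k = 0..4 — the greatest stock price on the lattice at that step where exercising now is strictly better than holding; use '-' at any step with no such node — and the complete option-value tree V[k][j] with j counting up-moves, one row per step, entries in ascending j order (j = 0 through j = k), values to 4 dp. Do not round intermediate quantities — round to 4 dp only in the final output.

params: Δt=0.19000 u=1.16939 d=0.85514 q=0.51646 e^(-rΔt)=0.98286
t_5 payoffs: 98.1855 77.6417 49.5485 11.1318 0.0000 0.0000
t_4: node(4,0) S=65.3744 payoff=88.7156 vs cont=86.0743 → 88.7156 [stop]  node(4,1) S=89.3981 payoff=64.6919 vs cont=62.0506 → 64.6919 [stop]  node(4,2) S=122.2500 payoff=31.8400 vs cont=29.1987 → 31.8400 [stop]  node(4,3) S=167.1743 payoff=0.0000 vs cont=5.2904 → 5.2904 [wait]  node(4,4) S=228.6074 payoff=0.0000 vs cont=0.0000 → 0.0000 [wait]  ⇒ S*(4)=122.2500
t_3: node(3,0) S=76.4483 payoff=77.6417 vs cont=75.0004 → 77.6417 [stop]  node(3,1) S=104.5415 payoff=49.5485 vs cont=46.9072 → 49.5485 [stop]  node(3,2) S=142.9582 payoff=11.1318 vs cont=17.8175 → 17.8175 [wait]  node(3,3) S=195.4924 payoff=0.0000 vs cont=2.5143 → 2.5143 [wait]  ⇒ S*(3)=104.5415
t_2: node(2,0) S=89.3981 payoff=64.6919 vs cont=62.0506 → 64.6919 [stop]  node(2,1) S=122.2500 payoff=31.8400 vs cont=32.5924 → 32.5924 [wait]  node(2,2) S=167.1743 payoff=0.0000 vs cont=9.7441 → 9.7441 [wait]  ⇒ S*(2)=89.3981
t_1: node(1,0) S=104.5415 payoff=49.5485 vs cont=47.2892 → 49.5485 [stop]  node(1,1) S=142.9582 payoff=11.1318 vs cont=20.4358 → 20.4358 [wait]  ⇒ S*(1)=104.5415
t_0: node(0,0) S=122.2500 payoff=31.8400 vs cont=33.9215 → 33.9215 [wait]  ⇒ S*(0)=-

price = 33.9215
boundary = - 104.5415 89.3981 104.5415 122.2500
tree:
33.9215
49.5485 20.4358
64.6919 32.5924 9.7441
77.6417 49.5485 17.8175 2.5143
88.7156 64.6919 31.8400 5.2904 0.0000
98.1855 77.6417 49.5485 11.1318 0.0000 0.0000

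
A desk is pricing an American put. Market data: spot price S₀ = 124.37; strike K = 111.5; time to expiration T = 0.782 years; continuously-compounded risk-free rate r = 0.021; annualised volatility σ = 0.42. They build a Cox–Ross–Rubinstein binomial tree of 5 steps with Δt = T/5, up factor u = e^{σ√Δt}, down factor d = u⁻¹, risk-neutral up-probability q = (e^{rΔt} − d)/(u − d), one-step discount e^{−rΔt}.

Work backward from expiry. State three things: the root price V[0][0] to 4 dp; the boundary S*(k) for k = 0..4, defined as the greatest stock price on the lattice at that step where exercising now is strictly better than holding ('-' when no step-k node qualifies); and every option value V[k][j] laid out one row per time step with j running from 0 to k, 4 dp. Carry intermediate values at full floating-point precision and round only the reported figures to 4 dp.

Δt=0.15640  u=1.18069  d=0.84696  q=0.46843  discount=0.99672
step 5 (expiry): payoffs max(K−S,0) = 57.2955 35.9373 6.1633 0.0000 0.0000 0.0000
step 4: (k=4,j=0): S=63.9988, (K−S)⁺=47.5012, hold=47.1356 ⇒ V=47.5012 exercise | (k=4,j=1): S=89.2162, (K−S)⁺=22.2838, hold=21.9182 ⇒ V=22.2838 exercise | (k=4,j=2): S=124.3700, (K−S)⁺=0.0000, hold=3.2655 ⇒ V=3.2655 continue | (k=4,j=3): S=173.3755, (K−S)⁺=0.0000, hold=0.0000 ⇒ V=0.0000 continue | (k=4,j=4): S=241.6905, (K−S)⁺=0.0000, hold=0.0000 ⇒ V=0.0000 continue  boundary S*=89.2162
step 3: (k=3,j=0): S=75.5627, (K−S)⁺=35.9373, hold=35.5717 ⇒ V=35.9373 exercise | (k=3,j=1): S=105.3367, (K−S)⁺=6.1633, hold=13.3312 ⇒ V=13.3312 continue | (k=3,j=2): S=146.8424, (K−S)⁺=0.0000, hold=1.7302 ⇒ V=1.7302 continue | (k=3,j=3): S=204.7027, (K−S)⁺=0.0000, hold=0.0000 ⇒ V=0.0000 continue  boundary S*=75.5627
step 2: (k=2,j=0): S=89.2162, (K−S)⁺=22.2838, hold=25.2649 ⇒ V=25.2649 continue | (k=2,j=1): S=124.3700, (K−S)⁺=0.0000, hold=7.8711 ⇒ V=7.8711 continue | (k=2,j=2): S=173.3755, (K−S)⁺=0.0000, hold=0.9167 ⇒ V=0.9167 continue  boundary S*=-
step 1: (k=1,j=0): S=105.3367, (K−S)⁺=6.1633, hold=17.0610 ⇒ V=17.0610 continue | (k=1,j=1): S=146.8424, (K−S)⁺=0.0000, hold=4.5983 ⇒ V=4.5983 continue  boundary S*=-
step 0: (k=0,j=0): S=124.3700, (K−S)⁺=0.0000, hold=11.1863 ⇒ V=11.1863 continue  boundary S*=-

price = 11.1863
boundary = - - - 75.5627 89.2162
tree:
11.1863
17.0610 4.5983
25.2649 7.8711 0.9167
35.9373 13.3312 1.7302 0.0000
47.5012 22.2838 3.2655 0.0000 0.0000
57.2955 35.9373 6.1633 0.0000 0.0000 0.0000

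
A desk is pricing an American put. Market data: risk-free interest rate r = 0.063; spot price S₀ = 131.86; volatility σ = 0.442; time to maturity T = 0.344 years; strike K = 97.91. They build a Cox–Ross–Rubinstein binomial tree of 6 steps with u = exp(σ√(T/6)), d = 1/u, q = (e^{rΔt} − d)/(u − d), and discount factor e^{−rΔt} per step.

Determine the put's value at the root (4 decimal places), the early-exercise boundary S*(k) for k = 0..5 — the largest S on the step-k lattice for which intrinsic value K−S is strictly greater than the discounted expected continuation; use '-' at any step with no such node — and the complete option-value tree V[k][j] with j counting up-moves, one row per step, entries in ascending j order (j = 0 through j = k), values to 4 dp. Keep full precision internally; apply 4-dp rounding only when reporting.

price = 1.6329
boundary = - - - - - 77.6778
tree:
1.6329
2.8424 0.3893
4.8616 0.7671 0.0000
8.1231 1.5114 0.0000 0.0000
13.1368 2.9779 0.0000 0.0000 0.0000
20.2322 5.8673 0.0000 0.0000 0.0000 0.0000
28.0331 11.5604 0.0000 0.0000 0.0000 0.0000 0.0000

Δt=0.05733, u=1.11164, d=0.89957, q=0.49063, disc=e^(-rΔt)=0.99639
k=6 terminal: V=max(K-S,0) → 28.0331 11.5604 0.0000 0.0000 0.0000 0.0000 0.0000
k=5: j=0 S=77.6778 intr=20.2322 cont=19.8792 V=20.2322[EX]; j=1 S=95.9894 intr=1.9206 cont=5.8673 V=5.8673[hold]; j=2 S=118.6178 intr=0.0000 cont=0.0000 V=0.0000[hold]; j=3 S=146.5805 intr=0.0000 cont=0.0000 V=0.0000[hold]; j=4 S=181.1351 intr=0.0000 cont=0.0000 V=0.0000[hold]; j=5 S=223.8355 intr=0.0000 cont=0.0000 V=0.0000[hold]  S*(5)=77.6778
k=4: j=0 S=86.3496 intr=11.5604 cont=13.1368 V=13.1368[hold]; j=1 S=106.7055 intr=0.0000 cont=2.9779 V=2.9779[hold]; j=2 S=131.8600 intr=0.0000 cont=0.0000 V=0.0000[hold]; j=3 S=162.9444 intr=0.0000 cont=0.0000 V=0.0000[hold]; j=4 S=201.3566 intr=0.0000 cont=0.0000 V=0.0000[hold]  S*(4)=-
k=3: j=0 S=95.9894 intr=1.9206 cont=8.1231 V=8.1231[hold]; j=1 S=118.6178 intr=0.0000 cont=1.5114 V=1.5114[hold]; j=2 S=146.5805 intr=0.0000 cont=0.0000 V=0.0000[hold]; j=3 S=181.1351 intr=0.0000 cont=0.0000 V=0.0000[hold]  S*(3)=-
k=2: j=0 S=106.7055 intr=0.0000 cont=4.8616 V=4.8616[hold]; j=1 S=131.8600 intr=0.0000 cont=0.7671 V=0.7671[hold]; j=2 S=162.9444 intr=0.0000 cont=0.0000 V=0.0000[hold]  S*(2)=-
k=1: j=0 S=118.6178 intr=0.0000 cont=2.8424 V=2.8424[hold]; j=1 S=146.5805 intr=0.0000 cont=0.3893 V=0.3893[hold]  S*(1)=-
k=0: j=0 S=131.8600 intr=0.0000 cont=1.6329 V=1.6329[hold]  S*(0)=-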